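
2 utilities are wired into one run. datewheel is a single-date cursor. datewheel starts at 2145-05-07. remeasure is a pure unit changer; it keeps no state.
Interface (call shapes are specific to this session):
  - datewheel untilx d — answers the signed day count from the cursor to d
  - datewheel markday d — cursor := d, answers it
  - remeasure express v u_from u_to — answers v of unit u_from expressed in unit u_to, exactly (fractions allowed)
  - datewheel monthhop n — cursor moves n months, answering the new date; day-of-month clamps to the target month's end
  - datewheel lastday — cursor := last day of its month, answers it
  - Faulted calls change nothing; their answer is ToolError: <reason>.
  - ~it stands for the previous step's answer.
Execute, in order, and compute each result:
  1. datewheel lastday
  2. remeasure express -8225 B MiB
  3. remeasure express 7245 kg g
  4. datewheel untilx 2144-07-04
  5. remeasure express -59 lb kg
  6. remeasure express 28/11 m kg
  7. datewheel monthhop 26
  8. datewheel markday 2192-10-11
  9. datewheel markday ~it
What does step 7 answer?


Answer: 2147-07-31

Derivation:
! 1. datewheel lastday() -> 2145-05-31
! 2. remeasure express(v→-8225, u_from→B, u_to→MiB) -> -8225/1048576
! 3. remeasure express(v→7245, u_from→kg, u_to→g) -> 7245000
! 4. datewheel untilx(d→2144-07-04) -> -331
! 5. remeasure express(v→-59, u_from→lb, u_to→kg) -> -2676194983/100000000
! 6. remeasure express(v→28/11, u_from→m, u_to→kg) -> ToolError: incompatible units
! 7. datewheel monthhop(n→26) -> 2147-07-31
! 8. datewheel markday(d→2192-10-11) -> 2192-10-11
! 9. datewheel markday(d→~it) -> 2192-10-11


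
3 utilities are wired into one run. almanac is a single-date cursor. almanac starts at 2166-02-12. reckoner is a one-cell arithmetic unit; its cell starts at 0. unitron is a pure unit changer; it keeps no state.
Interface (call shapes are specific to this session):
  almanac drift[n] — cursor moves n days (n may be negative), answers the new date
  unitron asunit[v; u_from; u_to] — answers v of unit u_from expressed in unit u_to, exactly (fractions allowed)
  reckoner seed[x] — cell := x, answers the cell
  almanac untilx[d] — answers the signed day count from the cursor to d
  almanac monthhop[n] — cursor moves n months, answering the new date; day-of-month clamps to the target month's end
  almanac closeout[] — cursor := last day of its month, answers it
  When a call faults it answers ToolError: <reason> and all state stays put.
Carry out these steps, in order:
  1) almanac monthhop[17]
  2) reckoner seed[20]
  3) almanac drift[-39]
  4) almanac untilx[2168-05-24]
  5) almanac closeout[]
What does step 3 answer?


Do: almanac monthhop[n=17]
See: 2167-07-12
Do: reckoner seed[x=20]
See: 20
Do: almanac drift[n=-39]
See: 2167-06-03
Do: almanac untilx[d=2168-05-24]
See: 356
Do: almanac closeout[]
See: 2167-06-30

Answer: 2167-06-03


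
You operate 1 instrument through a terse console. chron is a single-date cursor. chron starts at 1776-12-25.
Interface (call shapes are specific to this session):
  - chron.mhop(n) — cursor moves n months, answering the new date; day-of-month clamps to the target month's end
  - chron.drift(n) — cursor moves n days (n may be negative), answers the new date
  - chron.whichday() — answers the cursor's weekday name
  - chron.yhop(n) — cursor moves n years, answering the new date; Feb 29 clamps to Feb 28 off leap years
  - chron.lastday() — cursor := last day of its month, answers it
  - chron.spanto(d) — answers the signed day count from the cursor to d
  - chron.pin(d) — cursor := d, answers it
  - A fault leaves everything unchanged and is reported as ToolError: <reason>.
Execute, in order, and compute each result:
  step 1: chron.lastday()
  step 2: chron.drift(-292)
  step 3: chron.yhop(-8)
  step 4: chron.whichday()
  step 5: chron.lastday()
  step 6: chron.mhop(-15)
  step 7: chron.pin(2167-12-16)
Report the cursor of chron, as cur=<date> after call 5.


Answer: cur=1768-03-31

Derivation:
I call lastday, — result: 1776-12-31.
Next I call drift with n→-292, → 1776-03-14.
I invoke yhop with n→-8, and observe 1768-03-14.
Using whichday(), giving Monday.
Now I run lastday, — result: 1768-03-31.
Invoking mhop with n→-15, → 1766-12-31.
Invoking pin with d→2167-12-16: 2167-12-16.


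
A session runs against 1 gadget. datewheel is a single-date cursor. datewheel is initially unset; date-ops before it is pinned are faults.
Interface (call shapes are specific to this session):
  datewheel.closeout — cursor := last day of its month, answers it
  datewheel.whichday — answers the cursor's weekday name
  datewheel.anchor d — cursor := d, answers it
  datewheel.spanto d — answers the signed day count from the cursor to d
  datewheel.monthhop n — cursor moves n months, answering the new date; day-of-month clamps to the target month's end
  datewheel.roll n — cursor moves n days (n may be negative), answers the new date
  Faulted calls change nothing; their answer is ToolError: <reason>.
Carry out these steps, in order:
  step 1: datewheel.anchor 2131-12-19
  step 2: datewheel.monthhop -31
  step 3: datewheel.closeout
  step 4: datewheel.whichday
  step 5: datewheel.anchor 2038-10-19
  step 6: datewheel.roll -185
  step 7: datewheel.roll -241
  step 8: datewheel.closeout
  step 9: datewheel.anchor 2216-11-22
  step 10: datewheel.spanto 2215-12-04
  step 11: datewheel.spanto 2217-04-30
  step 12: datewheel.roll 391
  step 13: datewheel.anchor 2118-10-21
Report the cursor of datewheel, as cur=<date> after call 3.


==> datewheel.anchor(d='2131-12-19')
<== 2131-12-19
==> datewheel.monthhop(n='-31')
<== 2129-05-19
==> datewheel.closeout()
<== 2129-05-31
==> datewheel.whichday()
<== Tuesday
==> datewheel.anchor(d='2038-10-19')
<== 2038-10-19
==> datewheel.roll(n='-185')
<== 2038-04-17
==> datewheel.roll(n='-241')
<== 2037-08-19
==> datewheel.closeout()
<== 2037-08-31
==> datewheel.anchor(d='2216-11-22')
<== 2216-11-22
==> datewheel.spanto(d='2215-12-04')
<== -354
==> datewheel.spanto(d='2217-04-30')
<== 159
==> datewheel.roll(n='391')
<== 2217-12-18
==> datewheel.anchor(d='2118-10-21')
<== 2118-10-21

Answer: cur=2129-05-31


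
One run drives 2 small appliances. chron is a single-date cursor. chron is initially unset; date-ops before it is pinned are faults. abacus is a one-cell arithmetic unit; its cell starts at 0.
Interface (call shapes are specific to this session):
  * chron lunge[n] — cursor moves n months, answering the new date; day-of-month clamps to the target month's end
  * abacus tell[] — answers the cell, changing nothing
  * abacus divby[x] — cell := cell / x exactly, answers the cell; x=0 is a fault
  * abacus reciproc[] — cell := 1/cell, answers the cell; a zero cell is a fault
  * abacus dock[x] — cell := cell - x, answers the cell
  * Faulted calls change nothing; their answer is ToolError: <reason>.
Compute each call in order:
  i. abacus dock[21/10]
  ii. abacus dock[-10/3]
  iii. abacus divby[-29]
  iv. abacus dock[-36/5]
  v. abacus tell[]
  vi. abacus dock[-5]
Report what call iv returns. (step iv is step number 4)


# abacus dock(x: 21/10) ~> -21/10
# abacus dock(x: -10/3) ~> 37/30
# abacus divby(x: -29) ~> -37/870
# abacus dock(x: -36/5) ~> 6227/870
# abacus tell() ~> 6227/870
# abacus dock(x: -5) ~> 10577/870

Answer: 6227/870


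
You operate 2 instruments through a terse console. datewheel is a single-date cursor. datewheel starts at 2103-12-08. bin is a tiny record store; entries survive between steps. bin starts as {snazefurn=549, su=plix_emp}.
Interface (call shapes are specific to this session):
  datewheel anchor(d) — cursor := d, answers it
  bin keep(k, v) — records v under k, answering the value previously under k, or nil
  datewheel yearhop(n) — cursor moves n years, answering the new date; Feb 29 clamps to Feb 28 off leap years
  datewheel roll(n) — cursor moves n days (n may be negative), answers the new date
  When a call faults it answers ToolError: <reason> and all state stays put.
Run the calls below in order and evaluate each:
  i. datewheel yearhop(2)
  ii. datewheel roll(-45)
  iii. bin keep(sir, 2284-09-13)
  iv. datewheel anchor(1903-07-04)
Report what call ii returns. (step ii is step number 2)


% datewheel yearhop n=2
:: 2105-12-08
% datewheel roll n=-45
:: 2105-10-24
% bin keep k=sir v=2284-09-13
:: nil
% datewheel anchor d=1903-07-04
:: 1903-07-04

Answer: 2105-10-24


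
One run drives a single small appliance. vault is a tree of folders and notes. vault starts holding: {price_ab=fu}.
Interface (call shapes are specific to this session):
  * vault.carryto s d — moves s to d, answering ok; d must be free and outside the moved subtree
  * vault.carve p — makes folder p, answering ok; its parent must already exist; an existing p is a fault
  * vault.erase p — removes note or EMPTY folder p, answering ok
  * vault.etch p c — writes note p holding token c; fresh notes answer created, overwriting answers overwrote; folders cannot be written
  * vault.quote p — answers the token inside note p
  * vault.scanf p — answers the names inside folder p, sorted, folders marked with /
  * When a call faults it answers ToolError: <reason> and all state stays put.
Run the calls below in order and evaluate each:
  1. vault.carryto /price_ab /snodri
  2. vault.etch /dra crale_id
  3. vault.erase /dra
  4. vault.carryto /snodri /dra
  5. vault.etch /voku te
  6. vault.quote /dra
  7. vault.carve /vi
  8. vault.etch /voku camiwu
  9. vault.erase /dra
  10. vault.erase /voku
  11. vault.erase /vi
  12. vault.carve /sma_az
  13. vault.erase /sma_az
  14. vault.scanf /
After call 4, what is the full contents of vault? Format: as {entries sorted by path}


> vault.carryto s=/price_ab d=/snodri
[out] ok
> vault.etch p=/dra c=crale_id
[out] created
> vault.erase p=/dra
[out] ok
> vault.carryto s=/snodri d=/dra
[out] ok
> vault.etch p=/voku c=te
[out] created
> vault.quote p=/dra
[out] fu
> vault.carve p=/vi
[out] ok
> vault.etch p=/voku c=camiwu
[out] overwrote
> vault.erase p=/dra
[out] ok
> vault.erase p=/voku
[out] ok
> vault.erase p=/vi
[out] ok
> vault.carve p=/sma_az
[out] ok
> vault.erase p=/sma_az
[out] ok
> vault.scanf p=/
[out] []

Answer: {dra=fu}


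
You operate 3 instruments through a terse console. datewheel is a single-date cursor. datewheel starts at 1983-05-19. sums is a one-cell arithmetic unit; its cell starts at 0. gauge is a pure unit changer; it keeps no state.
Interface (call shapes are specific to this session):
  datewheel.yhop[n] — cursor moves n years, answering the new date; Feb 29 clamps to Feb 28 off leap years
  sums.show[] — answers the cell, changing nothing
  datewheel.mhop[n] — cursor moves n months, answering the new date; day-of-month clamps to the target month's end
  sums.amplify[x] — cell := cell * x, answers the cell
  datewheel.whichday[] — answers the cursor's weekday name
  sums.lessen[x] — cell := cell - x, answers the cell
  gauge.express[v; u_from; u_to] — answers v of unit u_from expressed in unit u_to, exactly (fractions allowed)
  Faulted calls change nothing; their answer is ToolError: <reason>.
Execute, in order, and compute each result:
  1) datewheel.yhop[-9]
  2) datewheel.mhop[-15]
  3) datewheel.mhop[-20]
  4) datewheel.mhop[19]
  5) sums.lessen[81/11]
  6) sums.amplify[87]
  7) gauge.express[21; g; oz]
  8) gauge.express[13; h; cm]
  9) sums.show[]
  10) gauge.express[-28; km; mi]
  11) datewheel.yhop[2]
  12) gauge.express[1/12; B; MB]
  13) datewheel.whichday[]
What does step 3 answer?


Answer: 1971-06-19

Derivation:
Next I call datewheel.yhop with n: -9, — result: 1974-05-19.
I invoke datewheel.mhop with n: -15, → 1973-02-19.
I try datewheel.mhop with n: -20, and see 1971-06-19.
Then datewheel.mhop with n: 19, and get 1973-01-19.
I run sums.lessen with x: 81/11, and see -81/11.
I run sums.amplify with x: 87, — result: -7047/11.
I invoke gauge.express with v: 21, u_from: g, u_to: oz, and get 4800000/6479891.
Using gauge.express with v: 13, u_from: h, u_to: cm, giving ToolError: incompatible units.
I call sums.show, and see -7047/11.
I invoke gauge.express with v: -28, u_from: km, u_to: mi, and see -218750/12573.
Invoking datewheel.yhop with n: 2, yielding 1975-01-19.
I run gauge.express with v: 1/12, u_from: B, u_to: MB, and observe 1/12000000.
I try datewheel.whichday(), and get Sunday.


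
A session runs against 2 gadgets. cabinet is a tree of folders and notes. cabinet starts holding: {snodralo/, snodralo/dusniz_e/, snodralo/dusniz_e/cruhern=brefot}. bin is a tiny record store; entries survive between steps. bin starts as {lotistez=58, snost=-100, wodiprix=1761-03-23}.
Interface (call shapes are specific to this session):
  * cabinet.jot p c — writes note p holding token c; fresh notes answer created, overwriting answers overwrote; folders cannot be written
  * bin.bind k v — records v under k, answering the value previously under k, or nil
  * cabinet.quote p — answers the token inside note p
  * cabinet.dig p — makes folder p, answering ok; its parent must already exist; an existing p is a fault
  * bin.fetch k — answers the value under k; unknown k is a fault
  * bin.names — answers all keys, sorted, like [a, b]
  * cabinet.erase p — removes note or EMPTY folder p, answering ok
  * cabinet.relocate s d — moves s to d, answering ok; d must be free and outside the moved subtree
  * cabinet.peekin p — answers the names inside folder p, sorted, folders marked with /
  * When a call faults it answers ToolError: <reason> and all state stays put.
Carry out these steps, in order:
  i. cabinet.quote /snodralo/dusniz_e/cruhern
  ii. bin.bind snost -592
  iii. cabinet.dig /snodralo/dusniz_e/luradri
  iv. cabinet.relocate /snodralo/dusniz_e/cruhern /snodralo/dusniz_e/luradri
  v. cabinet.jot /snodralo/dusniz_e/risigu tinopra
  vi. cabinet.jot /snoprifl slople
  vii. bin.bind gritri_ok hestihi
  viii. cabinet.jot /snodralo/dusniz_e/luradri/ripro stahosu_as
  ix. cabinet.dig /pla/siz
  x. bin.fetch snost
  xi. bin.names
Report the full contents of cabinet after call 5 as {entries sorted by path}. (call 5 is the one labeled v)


;; 1. cabinet.quote(p→/snodralo/dusniz_e/cruhern) -> brefot
;; 2. bin.bind(k→snost, v→-592) -> -100
;; 3. cabinet.dig(p→/snodralo/dusniz_e/luradri) -> ok
;; 4. cabinet.relocate(s→/snodralo/dusniz_e/cruhern, d→/snodralo/dusniz_e/luradri) -> ToolError: exists
;; 5. cabinet.jot(p→/snodralo/dusniz_e/risigu, c→tinopra) -> created
;; 6. cabinet.jot(p→/snoprifl, c→slople) -> created
;; 7. bin.bind(k→gritri_ok, v→hestihi) -> nil
;; 8. cabinet.jot(p→/snodralo/dusniz_e/luradri/ripro, c→stahosu_as) -> created
;; 9. cabinet.dig(p→/pla/siz) -> ToolError: no parent
;; 10. bin.fetch(k→snost) -> -592
;; 11. bin.names() -> [gritri_ok, lotistez, snost, wodiprix]

Answer: {snodralo/, snodralo/dusniz_e/, snodralo/dusniz_e/cruhern=brefot, snodralo/dusniz_e/luradri/, snodralo/dusniz_e/risigu=tinopra}


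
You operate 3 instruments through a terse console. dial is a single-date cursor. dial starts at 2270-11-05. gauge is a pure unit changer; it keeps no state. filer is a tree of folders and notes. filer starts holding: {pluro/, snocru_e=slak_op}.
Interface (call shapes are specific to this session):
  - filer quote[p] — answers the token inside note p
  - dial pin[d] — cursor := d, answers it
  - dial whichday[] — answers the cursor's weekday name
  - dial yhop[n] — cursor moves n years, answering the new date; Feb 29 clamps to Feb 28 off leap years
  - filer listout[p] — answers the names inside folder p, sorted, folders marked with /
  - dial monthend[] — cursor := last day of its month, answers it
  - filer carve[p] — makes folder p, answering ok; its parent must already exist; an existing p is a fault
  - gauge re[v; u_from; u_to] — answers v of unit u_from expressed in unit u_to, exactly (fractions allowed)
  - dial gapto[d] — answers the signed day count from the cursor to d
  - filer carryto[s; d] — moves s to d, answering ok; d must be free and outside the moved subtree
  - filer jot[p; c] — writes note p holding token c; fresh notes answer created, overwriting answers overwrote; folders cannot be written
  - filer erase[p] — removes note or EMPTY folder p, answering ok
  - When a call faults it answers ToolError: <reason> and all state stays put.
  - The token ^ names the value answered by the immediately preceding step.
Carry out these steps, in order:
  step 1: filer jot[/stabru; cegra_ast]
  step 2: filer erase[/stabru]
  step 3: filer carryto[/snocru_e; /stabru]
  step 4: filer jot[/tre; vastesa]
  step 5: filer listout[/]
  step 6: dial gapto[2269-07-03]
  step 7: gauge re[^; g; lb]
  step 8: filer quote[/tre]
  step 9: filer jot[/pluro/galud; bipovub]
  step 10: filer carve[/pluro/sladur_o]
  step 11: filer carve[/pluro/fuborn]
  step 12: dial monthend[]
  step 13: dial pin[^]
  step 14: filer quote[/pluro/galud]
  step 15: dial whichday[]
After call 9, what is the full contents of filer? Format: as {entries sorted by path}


// 1. filer jot(p→/stabru, c→cegra_ast) : created
// 2. filer erase(p→/stabru) : ok
// 3. filer carryto(s→/snocru_e, d→/stabru) : ok
// 4. filer jot(p→/tre, c→vastesa) : created
// 5. filer listout(p→/) : [pluro/, stabru, tre]
// 6. dial gapto(d→2269-07-03) : -490
// 7. gauge re(v→^, u_from→g, u_to→lb) : -7000000/6479891
// 8. filer quote(p→/tre) : vastesa
// 9. filer jot(p→/pluro/galud, c→bipovub) : created
// 10. filer carve(p→/pluro/sladur_o) : ok
// 11. filer carve(p→/pluro/fuborn) : ok
// 12. dial monthend() : 2270-11-30
// 13. dial pin(d→^) : 2270-11-30
// 14. filer quote(p→/pluro/galud) : bipovub
// 15. dial whichday() : Wednesday

Answer: {pluro/, pluro/galud=bipovub, stabru=slak_op, tre=vastesa}


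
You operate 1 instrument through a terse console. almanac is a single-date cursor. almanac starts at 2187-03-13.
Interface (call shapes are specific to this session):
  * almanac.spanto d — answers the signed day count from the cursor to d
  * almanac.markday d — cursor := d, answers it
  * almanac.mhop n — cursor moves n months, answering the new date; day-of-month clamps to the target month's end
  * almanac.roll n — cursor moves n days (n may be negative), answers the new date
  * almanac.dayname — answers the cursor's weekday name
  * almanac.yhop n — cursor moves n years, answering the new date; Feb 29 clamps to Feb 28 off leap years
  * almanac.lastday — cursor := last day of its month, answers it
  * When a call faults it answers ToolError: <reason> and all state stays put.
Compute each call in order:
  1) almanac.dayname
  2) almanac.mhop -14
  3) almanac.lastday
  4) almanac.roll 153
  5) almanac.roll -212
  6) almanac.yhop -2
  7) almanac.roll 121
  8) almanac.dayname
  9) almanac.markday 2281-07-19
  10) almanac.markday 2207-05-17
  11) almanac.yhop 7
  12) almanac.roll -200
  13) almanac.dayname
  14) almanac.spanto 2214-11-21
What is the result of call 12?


Answer: 2213-10-29

Derivation:
I try almanac.dayname(), and observe Tuesday.
I call almanac.mhop using -14, which returns 2186-01-13.
I call almanac.lastday(), giving 2186-01-31.
I run almanac.roll using 153, → 2186-07-03.
Invoking almanac.roll using -212, and observe 2185-12-03.
Invoking almanac.yhop using -2, and see 2183-12-03.
I try almanac.roll using 121, and see 2184-04-02.
Next I call almanac.dayname, and get Friday.
Next I call almanac.markday using 2281-07-19, and observe 2281-07-19.
I call almanac.markday using 2207-05-17: 2207-05-17.
Calling almanac.yhop using 7, — result: 2214-05-17.
Next I call almanac.roll using -200, which returns 2213-10-29.
I use almanac.dayname, → Friday.
Now I run almanac.spanto using 2214-11-21, and observe 388.


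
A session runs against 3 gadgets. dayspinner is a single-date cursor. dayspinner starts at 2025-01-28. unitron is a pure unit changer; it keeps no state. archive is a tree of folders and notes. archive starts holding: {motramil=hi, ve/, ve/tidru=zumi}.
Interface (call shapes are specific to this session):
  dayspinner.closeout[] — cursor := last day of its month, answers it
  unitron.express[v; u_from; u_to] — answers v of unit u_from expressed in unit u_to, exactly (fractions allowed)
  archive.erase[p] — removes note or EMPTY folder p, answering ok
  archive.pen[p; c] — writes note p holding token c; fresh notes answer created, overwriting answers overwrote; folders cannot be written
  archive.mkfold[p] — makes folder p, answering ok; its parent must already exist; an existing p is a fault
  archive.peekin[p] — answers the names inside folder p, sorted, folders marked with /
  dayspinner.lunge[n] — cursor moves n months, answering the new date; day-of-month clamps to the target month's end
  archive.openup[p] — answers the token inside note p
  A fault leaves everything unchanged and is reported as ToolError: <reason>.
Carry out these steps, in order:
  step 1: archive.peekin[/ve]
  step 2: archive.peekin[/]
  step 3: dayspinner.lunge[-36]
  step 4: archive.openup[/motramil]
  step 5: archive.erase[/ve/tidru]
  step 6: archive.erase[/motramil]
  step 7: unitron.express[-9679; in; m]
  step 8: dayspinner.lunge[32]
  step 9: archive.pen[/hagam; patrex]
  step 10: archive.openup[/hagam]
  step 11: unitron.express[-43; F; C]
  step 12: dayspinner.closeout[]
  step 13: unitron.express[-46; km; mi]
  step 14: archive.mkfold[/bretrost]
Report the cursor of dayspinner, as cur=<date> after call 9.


>>> archive.peekin p=/ve
[out] [tidru]
>>> archive.peekin p=/
[out] [motramil, ve/]
>>> dayspinner.lunge n=-36
[out] 2022-01-28
>>> archive.openup p=/motramil
[out] hi
>>> archive.erase p=/ve/tidru
[out] ok
>>> archive.erase p=/motramil
[out] ok
>>> unitron.express v=-9679 u_from=in u_to=m
[out] -1229233/5000
>>> dayspinner.lunge n=32
[out] 2024-09-28
>>> archive.pen p=/hagam c=patrex
[out] created
>>> archive.openup p=/hagam
[out] patrex
>>> unitron.express v=-43 u_from=F u_to=C
[out] -125/3
>>> dayspinner.closeout
[out] 2024-09-30
>>> unitron.express v=-46 u_from=km u_to=mi
[out] -359375/12573
>>> archive.mkfold p=/bretrost
[out] ok

Answer: cur=2024-09-28


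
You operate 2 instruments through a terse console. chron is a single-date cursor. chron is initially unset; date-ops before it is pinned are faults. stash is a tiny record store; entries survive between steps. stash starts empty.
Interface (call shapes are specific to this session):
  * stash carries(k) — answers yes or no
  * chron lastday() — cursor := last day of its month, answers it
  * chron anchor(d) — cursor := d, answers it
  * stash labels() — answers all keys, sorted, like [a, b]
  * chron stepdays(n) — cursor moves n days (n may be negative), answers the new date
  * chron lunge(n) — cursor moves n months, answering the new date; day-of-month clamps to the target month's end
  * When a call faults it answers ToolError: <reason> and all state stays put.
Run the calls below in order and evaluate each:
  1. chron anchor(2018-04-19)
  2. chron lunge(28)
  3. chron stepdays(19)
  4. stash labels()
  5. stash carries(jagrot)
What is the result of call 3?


[in] chron anchor 2018-04-19
  2018-04-19
[in] chron lunge 28
  2020-08-19
[in] chron stepdays 19
  2020-09-07
[in] stash labels
  []
[in] stash carries jagrot
  no

Answer: 2020-09-07


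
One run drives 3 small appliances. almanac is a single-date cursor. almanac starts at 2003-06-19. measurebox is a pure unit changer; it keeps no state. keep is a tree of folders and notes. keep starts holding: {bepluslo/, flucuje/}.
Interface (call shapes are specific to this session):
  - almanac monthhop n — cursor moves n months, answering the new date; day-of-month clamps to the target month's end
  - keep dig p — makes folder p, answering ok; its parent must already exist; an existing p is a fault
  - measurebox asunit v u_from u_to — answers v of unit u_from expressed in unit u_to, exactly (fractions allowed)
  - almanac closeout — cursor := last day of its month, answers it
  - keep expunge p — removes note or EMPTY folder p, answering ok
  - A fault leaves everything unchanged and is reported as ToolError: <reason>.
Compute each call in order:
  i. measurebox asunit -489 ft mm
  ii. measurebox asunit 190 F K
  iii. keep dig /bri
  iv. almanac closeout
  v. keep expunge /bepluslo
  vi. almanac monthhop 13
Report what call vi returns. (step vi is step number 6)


# 1. measurebox asunit(v=-489, u_from=ft, u_to=mm) ~> -745236/5
# 2. measurebox asunit(v=190, u_from=F, u_to=K) ~> 64967/180
# 3. keep dig(p=/bri) ~> ok
# 4. almanac closeout() ~> 2003-06-30
# 5. keep expunge(p=/bepluslo) ~> ok
# 6. almanac monthhop(n=13) ~> 2004-07-30

Answer: 2004-07-30


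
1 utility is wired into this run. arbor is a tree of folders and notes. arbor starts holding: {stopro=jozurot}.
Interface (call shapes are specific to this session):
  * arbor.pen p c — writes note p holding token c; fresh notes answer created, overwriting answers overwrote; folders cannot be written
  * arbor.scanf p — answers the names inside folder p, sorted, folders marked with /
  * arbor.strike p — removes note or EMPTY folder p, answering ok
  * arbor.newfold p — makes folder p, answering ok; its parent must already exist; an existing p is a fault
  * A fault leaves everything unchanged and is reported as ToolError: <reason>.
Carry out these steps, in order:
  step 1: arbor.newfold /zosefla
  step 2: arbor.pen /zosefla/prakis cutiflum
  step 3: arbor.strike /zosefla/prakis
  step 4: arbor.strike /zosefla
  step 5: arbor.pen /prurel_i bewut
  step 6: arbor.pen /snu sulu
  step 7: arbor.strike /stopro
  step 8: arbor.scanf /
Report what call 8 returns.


→ newfold(p: /zosefla)
← ok
→ pen(p: /zosefla/prakis, c: cutiflum)
← created
→ strike(p: /zosefla/prakis)
← ok
→ strike(p: /zosefla)
← ok
→ pen(p: /prurel_i, c: bewut)
← created
→ pen(p: /snu, c: sulu)
← created
→ strike(p: /stopro)
← ok
→ scanf(p: /)
← [prurel_i, snu]

Answer: [prurel_i, snu]


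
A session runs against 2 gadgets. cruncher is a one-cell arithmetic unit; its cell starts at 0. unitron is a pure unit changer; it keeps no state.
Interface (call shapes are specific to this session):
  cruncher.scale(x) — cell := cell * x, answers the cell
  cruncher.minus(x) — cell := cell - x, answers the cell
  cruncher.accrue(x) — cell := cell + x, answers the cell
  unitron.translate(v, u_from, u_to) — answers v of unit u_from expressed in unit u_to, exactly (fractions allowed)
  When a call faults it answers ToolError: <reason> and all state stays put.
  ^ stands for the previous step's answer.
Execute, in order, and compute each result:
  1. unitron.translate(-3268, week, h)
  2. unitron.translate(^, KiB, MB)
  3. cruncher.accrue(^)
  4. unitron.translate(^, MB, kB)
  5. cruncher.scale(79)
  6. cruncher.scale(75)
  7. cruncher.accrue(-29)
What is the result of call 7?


// unitron.translate(v: -3268, u_from: week, u_to: h) : -549024
// unitron.translate(v: ^, u_from: KiB, u_to: MB) : -8784384/15625
// cruncher.accrue(x: ^) : -8784384/15625
// unitron.translate(v: ^, u_from: MB, u_to: kB) : -70275072/125
// cruncher.scale(x: 79) : -693966336/15625
// cruncher.scale(x: 75) : -2081899008/625
// cruncher.accrue(x: -29) : -2081917133/625

Answer: -2081917133/625


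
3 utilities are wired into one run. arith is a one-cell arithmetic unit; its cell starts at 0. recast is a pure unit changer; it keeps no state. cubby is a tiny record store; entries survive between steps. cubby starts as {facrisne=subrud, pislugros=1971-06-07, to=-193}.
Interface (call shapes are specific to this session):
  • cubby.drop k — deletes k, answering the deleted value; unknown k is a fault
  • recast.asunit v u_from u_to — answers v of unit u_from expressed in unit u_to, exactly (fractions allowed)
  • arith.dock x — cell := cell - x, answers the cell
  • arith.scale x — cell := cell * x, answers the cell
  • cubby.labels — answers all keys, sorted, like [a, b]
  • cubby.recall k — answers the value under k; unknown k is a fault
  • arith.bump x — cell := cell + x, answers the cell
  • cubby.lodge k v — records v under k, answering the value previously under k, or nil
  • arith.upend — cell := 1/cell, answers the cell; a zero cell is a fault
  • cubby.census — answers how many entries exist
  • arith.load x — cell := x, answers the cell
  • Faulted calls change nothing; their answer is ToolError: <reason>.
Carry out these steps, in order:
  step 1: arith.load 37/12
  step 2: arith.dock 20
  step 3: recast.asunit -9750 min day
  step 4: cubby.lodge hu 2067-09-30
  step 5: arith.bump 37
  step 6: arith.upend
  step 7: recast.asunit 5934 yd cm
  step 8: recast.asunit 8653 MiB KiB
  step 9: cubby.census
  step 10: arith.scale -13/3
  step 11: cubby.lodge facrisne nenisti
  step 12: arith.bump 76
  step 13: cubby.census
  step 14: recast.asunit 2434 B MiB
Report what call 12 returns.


Answer: 18264/241

Derivation:
Then load on x: 37/12: 37/12.
I run dock on x: 20, and see -203/12.
I invoke asunit on v: -9750, u_from: min, u_to: day, and see -325/48.
I run lodge on k: hu, v: 2067-09-30, giving nil.
Then bump on x: 37, which returns 241/12.
I run upend(), — result: 12/241.
Calling asunit on v: 5934, u_from: yd, u_to: cm, — result: 13565124/25.
Calling asunit on v: 8653, u_from: MiB, u_to: KiB, giving 8860672.
Now I run census(), and see 4.
I call scale on x: -13/3, — result: -52/241.
Then lodge on k: facrisne, v: nenisti, which returns subrud.
Invoking bump on x: 76: 18264/241.
Using census(), — result: 4.
Using asunit on v: 2434, u_from: B, u_to: MiB, yielding 1217/524288.


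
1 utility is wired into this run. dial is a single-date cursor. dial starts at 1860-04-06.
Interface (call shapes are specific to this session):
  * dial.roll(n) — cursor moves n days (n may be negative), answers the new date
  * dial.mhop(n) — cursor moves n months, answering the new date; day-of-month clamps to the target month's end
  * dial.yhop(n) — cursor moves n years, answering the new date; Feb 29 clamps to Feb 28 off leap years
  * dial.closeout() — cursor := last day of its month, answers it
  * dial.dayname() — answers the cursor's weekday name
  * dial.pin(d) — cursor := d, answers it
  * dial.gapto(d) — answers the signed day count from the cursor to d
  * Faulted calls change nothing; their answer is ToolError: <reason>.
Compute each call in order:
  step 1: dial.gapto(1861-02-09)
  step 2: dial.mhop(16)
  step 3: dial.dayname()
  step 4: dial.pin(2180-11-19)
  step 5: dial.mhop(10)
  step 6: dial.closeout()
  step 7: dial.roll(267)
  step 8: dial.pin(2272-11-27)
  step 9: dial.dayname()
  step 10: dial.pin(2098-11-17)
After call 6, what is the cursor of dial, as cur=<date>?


$ dial.gapto d: 1861-02-09
= 309
$ dial.mhop n: 16
= 1861-08-06
$ dial.dayname
= Tuesday
$ dial.pin d: 2180-11-19
= 2180-11-19
$ dial.mhop n: 10
= 2181-09-19
$ dial.closeout
= 2181-09-30
$ dial.roll n: 267
= 2182-06-24
$ dial.pin d: 2272-11-27
= 2272-11-27
$ dial.dayname
= Wednesday
$ dial.pin d: 2098-11-17
= 2098-11-17

Answer: cur=2181-09-30


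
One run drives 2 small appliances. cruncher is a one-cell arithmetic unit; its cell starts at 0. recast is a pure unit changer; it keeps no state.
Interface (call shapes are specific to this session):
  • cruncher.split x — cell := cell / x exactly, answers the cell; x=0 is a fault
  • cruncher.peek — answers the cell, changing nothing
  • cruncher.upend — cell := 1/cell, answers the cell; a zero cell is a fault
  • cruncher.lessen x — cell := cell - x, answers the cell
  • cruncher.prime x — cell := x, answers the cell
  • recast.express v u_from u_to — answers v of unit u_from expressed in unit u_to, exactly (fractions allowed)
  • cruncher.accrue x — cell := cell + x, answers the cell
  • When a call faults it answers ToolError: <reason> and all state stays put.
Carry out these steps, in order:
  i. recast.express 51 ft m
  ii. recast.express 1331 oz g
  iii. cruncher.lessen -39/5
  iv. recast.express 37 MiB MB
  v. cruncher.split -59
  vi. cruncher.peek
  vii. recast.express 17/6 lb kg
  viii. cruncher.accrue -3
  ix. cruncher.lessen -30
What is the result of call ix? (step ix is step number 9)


-> express(51, ft, m)
<- 19431/1250
-> express(1331, oz, g)
<- 60373144447/1600000
-> lessen(-39/5)
<- 39/5
-> express(37, MiB, MB)
<- 606208/15625
-> split(-59)
<- -39/295
-> peek()
<- -39/295
-> express(17/6, lb, kg)
<- 771107029/600000000
-> accrue(-3)
<- -924/295
-> lessen(-30)
<- 7926/295

Answer: 7926/295


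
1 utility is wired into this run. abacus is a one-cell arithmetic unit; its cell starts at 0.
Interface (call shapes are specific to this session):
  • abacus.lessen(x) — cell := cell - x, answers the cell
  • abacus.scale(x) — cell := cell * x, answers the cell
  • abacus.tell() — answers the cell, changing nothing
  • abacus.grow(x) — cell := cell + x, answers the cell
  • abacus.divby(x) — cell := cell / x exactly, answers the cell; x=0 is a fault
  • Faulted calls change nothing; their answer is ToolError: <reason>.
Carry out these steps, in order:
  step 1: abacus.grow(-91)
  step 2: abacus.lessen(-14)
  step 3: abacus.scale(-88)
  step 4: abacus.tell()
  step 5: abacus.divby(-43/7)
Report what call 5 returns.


Answer: -47432/43

Derivation:
→ abacus.grow(-91)
← -91
→ abacus.lessen(-14)
← -77
→ abacus.scale(-88)
← 6776
→ abacus.tell()
← 6776
→ abacus.divby(-43/7)
← -47432/43


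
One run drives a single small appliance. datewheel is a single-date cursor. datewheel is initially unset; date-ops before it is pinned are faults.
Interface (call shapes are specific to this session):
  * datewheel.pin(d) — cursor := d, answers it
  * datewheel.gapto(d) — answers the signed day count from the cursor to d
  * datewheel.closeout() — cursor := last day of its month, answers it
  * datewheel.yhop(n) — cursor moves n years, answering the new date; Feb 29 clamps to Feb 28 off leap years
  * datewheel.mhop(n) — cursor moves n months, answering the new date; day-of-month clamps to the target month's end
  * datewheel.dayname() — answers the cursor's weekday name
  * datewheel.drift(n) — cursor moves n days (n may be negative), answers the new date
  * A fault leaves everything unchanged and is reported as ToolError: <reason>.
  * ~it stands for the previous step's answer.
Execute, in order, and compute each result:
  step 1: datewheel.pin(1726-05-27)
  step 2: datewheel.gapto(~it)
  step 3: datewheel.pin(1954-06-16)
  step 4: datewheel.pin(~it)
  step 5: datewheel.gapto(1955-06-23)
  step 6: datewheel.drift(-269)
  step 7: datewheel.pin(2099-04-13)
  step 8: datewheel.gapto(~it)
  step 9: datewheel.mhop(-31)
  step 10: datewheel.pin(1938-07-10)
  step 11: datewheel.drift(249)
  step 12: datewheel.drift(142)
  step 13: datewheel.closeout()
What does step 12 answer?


Answer: 1939-08-05

Derivation:
% pin d→1726-05-27
  1726-05-27
% gapto d→~it
  0
% pin d→1954-06-16
  1954-06-16
% pin d→~it
  1954-06-16
% gapto d→1955-06-23
  372
% drift n→-269
  1953-09-20
% pin d→2099-04-13
  2099-04-13
% gapto d→~it
  0
% mhop n→-31
  2096-09-13
% pin d→1938-07-10
  1938-07-10
% drift n→249
  1939-03-16
% drift n→142
  1939-08-05
% closeout
  1939-08-31


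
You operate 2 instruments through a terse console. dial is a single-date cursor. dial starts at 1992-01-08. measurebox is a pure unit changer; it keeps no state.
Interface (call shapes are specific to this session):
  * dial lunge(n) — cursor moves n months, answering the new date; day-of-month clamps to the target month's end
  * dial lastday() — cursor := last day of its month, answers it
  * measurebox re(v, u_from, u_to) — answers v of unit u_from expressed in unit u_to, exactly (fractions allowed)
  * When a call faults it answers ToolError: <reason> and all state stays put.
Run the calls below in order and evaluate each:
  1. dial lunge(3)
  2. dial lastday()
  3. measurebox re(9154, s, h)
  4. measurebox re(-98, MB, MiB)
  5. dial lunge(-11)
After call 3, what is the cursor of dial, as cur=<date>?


Answer: cur=1992-04-30

Derivation:
;; 1. dial lunge(n→3) ~> 1992-04-08
;; 2. dial lastday() ~> 1992-04-30
;; 3. measurebox re(v→9154, u_from→s, u_to→h) ~> 4577/1800
;; 4. measurebox re(v→-98, u_from→MB, u_to→MiB) ~> -765625/8192
;; 5. dial lunge(n→-11) ~> 1991-05-30


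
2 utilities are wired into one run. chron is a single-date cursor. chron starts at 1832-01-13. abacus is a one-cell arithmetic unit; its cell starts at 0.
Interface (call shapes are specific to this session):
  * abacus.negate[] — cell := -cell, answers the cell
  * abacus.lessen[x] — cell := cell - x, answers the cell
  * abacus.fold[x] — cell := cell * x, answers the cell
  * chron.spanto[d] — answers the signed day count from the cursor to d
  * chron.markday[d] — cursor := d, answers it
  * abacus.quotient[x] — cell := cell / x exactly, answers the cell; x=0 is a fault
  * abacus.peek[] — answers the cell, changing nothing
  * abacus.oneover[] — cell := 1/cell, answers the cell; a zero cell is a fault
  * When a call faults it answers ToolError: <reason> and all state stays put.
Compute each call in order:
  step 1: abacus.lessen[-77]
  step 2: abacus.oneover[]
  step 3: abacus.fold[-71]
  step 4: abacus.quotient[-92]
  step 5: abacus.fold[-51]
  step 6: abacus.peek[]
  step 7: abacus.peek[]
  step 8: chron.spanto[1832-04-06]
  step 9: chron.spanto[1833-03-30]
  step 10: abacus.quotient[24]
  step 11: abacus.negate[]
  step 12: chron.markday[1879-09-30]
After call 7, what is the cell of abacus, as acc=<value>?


Answer: acc=-3621/7084

Derivation:
I use lessen using x→-77, and see 77.
Now I run oneover, and get 1/77.
I try fold using x→-71, yielding -71/77.
Using quotient using x→-92, — result: 71/7084.
I invoke fold using x→-51, giving -3621/7084.
Using peek, which returns -3621/7084.
I use peek(), and see -3621/7084.
I call spanto using d→1832-04-06, yielding 84.
Calling spanto using d→1833-03-30, giving 442.
I call quotient using x→24, and observe -1207/56672.
Next I call negate: 1207/56672.
I try markday using d→1879-09-30, which returns 1879-09-30.


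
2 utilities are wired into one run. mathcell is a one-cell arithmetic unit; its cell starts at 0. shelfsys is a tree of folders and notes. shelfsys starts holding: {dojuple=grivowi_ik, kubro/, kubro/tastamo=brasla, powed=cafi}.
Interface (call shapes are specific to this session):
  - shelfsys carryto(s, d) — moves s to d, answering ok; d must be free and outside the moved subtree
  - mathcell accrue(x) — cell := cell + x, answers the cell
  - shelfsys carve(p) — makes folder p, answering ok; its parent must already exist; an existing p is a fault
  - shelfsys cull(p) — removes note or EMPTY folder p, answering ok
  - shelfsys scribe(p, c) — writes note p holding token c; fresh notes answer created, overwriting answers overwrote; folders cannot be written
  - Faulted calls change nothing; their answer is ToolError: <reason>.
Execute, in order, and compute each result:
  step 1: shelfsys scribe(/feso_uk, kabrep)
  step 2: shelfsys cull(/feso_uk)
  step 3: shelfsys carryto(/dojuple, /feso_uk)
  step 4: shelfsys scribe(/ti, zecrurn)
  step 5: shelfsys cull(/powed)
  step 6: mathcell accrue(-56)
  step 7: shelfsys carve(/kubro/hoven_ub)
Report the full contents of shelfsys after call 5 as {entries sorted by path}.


Answer: {feso_uk=grivowi_ik, kubro/, kubro/tastamo=brasla, ti=zecrurn}

Derivation:
~$ shelfsys scribe p='/feso_uk' c='kabrep'
= created
~$ shelfsys cull p='/feso_uk'
= ok
~$ shelfsys carryto s='/dojuple' d='/feso_uk'
= ok
~$ shelfsys scribe p='/ti' c='zecrurn'
= created
~$ shelfsys cull p='/powed'
= ok
~$ mathcell accrue x='-56'
= -56
~$ shelfsys carve p='/kubro/hoven_ub'
= ok


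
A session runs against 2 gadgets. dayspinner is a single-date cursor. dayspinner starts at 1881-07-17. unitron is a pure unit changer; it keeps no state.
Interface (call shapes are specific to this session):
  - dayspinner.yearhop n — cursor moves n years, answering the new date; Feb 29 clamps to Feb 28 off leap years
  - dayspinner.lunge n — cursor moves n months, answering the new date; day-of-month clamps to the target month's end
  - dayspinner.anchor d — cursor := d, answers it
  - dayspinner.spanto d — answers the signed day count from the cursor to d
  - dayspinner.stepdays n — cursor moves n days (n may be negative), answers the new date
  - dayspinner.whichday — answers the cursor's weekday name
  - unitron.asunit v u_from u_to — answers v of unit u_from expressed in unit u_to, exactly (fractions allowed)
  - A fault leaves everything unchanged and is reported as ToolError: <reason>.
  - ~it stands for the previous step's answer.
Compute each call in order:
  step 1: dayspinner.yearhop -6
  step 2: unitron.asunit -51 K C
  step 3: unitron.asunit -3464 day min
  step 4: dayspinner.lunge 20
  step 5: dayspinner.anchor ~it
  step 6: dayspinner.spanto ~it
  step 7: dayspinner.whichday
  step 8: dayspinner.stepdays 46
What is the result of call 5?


Answer: 1877-03-17

Derivation:
Do: yearhop[n='-6']
See: 1875-07-17
Do: asunit[v='-51'; u_from='K'; u_to='C']
See: -6483/20
Do: asunit[v='-3464'; u_from='day'; u_to='min']
See: -4988160
Do: lunge[n='20']
See: 1877-03-17
Do: anchor[d='~it']
See: 1877-03-17
Do: spanto[d='~it']
See: 0
Do: whichday[]
See: Saturday
Do: stepdays[n='46']
See: 1877-05-02
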